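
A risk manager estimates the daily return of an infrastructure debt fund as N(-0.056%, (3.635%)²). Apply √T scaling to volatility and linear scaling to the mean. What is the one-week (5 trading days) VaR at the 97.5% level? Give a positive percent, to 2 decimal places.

At 97.5%, z = 1.960.
σ_{5d} = 3.635% × √5 = 8.128%; μ_{5d} = 5 × -0.056% = -0.280%.
VaR = −(-0.280%) + 1.960 × 8.128% = 16.211%.

16.21%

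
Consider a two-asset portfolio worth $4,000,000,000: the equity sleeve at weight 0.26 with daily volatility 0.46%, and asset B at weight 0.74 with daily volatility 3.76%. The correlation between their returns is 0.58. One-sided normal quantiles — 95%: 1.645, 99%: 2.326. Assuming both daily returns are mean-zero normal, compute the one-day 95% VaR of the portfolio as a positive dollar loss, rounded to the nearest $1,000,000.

$188,000,000

σ_p² = 0.26²·0.46² + 0.74²·3.76² + 2·0.58·0.26·0.74·0.46·3.76 = 8.1421 (%²).
σ_p = √8.1421 = 2.853%.
VaR = 1.645 × 2.853% = 4.693%; on $4,000,000,000 that is $187,720,000.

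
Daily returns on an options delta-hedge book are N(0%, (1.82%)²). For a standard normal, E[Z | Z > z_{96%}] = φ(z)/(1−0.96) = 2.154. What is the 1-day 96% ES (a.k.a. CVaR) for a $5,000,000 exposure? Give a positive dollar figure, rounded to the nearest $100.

ES = 1.82% × 2.154 = 3.920%.
On $5,000,000: 0.03920 × $5,000,000 = $196,000.

$196,000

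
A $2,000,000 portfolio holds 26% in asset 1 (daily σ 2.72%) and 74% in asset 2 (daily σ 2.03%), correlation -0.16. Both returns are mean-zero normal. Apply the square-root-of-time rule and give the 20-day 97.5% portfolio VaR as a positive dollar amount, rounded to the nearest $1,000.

$273,000

σ_p = √(0.26²·2.72² + 0.74²·2.03² + 2·-0.16·0.26·0.74·2.72·2.03) = 1.555%.
σ_{20d} = 1.555% × √20 = 6.954%.
z(97.5%) = 1.960.
VaR = 1.960 × 6.954% = 13.630%; on $2,000,000 that is $272,600.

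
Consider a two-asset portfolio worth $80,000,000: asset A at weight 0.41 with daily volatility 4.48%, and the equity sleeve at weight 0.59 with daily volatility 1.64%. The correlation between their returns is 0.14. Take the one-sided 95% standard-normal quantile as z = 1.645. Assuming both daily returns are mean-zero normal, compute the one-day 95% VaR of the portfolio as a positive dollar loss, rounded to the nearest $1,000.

σ_p² = 0.41²·4.48² + 0.59²·1.64² + 2·0.14·0.41·0.59·4.48·1.64 = 4.8077 (%²).
σ_p = √4.8077 = 2.193%.
VaR = 1.645 × 2.193% = 3.607%; on $80,000,000 that is $2,885,600.

$2,886,000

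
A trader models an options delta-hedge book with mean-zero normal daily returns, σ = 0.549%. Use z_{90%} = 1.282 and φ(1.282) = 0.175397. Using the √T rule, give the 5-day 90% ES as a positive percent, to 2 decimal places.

2.15%

σ_{5d} = 0.549% × √5 = 1.228%.
ES multiplier = φ(z)/(1−α) = 0.175397/0.1 = 1.754.
ES = 1.228% × 1.754 = 2.154%.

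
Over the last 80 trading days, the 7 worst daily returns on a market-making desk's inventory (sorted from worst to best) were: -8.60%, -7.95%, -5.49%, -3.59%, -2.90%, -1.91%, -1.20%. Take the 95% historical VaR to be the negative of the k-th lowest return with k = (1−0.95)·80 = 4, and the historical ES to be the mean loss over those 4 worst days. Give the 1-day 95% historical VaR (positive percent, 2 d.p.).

3.59%

k = 4; the 4th lowest return is -3.59%, so VaR = 3.59%.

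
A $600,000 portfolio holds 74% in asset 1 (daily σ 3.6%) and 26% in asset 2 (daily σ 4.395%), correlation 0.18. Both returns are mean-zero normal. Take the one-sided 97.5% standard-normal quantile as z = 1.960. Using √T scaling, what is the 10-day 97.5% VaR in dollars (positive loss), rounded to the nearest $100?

$114,600

σ_p = √(0.74²·3.6² + 0.26²·4.395² + 2·0.18·0.74·0.26·3.6·4.395) = 3.082%.
σ_{10d} = 3.082% × √10 = 9.746%.
VaR = 1.960 × 9.746% = 19.102%; on $600,000 that is $114,612.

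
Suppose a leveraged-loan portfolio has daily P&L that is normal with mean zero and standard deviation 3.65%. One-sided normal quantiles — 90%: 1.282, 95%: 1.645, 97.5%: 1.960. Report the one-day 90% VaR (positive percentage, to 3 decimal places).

VaR = z·σ = 1.282 × 3.65% = 4.679%.

4.679%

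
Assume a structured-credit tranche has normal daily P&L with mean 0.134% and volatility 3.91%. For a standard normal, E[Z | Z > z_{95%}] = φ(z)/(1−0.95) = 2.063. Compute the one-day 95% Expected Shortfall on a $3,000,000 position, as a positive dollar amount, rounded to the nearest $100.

$238,000

ES = −(0.134%) + 3.91% × 2.063 = 7.932%.
On $3,000,000: 0.07932 × $3,000,000 = $237,960.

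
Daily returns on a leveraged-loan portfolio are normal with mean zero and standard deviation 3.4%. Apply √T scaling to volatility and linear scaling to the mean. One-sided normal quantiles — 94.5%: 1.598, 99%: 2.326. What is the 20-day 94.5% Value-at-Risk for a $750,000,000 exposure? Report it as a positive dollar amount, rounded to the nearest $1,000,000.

σ_{20d} = 3.4% × √20 = 15.205%.
VaR = 1.598 × 15.205% = 24.298%.
On $750,000,000: 0.24298 × $750,000,000 = $182,235,000.

$182,000,000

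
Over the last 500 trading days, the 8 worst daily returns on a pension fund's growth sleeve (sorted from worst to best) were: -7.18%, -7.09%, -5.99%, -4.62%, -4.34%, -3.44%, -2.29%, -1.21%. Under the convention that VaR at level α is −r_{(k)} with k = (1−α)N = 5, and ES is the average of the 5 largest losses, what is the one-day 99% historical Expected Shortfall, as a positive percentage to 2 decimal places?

5.84%

The 5 worst returns sum to -29.22%.
ES = −(-29.22%) / 5 = 5.844% ≈ 5.84%.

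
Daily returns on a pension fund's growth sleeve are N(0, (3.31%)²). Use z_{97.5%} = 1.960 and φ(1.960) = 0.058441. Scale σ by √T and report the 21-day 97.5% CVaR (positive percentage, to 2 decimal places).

σ_{21d} = 3.31% × √21 = 15.168%.
ES multiplier = φ(z)/(1−α) = 0.058441/0.025 = 2.338.
ES = 15.168% × 2.338 = 35.463%.

35.46%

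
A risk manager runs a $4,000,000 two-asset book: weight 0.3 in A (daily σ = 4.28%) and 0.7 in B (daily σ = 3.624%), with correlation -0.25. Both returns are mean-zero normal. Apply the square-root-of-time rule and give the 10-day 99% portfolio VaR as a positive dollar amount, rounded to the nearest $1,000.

$748,000

σ_p = √(0.3²·4.28² + 0.7²·3.624² + 2·-0.25·0.3·0.7·4.28·3.624) = 2.541%.
σ_{10d} = 2.541% × √10 = 8.035%.
z(99%) = 2.326.
VaR = 2.326 × 8.035% = 18.689%; on $4,000,000 that is $747,560.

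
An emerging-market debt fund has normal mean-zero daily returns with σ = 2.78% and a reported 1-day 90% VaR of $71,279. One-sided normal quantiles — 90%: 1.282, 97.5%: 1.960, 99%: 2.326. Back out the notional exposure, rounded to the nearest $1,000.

$2,000,000

VaR as a fraction of value: z·σ = 1.282 × 2.78% = 3.56396%.
Position = $71,279 / 0.0356396 = $1,999,994.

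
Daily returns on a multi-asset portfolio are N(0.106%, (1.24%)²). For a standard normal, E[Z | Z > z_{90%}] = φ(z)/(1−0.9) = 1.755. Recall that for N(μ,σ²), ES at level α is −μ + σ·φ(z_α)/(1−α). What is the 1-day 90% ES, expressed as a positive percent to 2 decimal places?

2.07%

ES = −(0.106%) + 1.24% × 1.755 = 2.070%.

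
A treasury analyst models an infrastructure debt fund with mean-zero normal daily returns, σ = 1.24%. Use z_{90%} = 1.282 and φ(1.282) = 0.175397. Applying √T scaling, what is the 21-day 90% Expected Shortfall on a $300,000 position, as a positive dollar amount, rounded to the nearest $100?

σ_{21d} = 1.24% × √21 = 5.682%.
ES multiplier = φ(z)/(1−α) = 0.175397/0.1 = 1.754.
ES = 5.682% × 1.754 = 9.966%; on $300,000: $29,898.

$29,900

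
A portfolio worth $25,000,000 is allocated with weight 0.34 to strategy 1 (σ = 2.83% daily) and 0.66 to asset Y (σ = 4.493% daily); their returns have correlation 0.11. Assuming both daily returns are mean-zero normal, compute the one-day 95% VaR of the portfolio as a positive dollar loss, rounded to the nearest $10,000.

σ_p² = 0.34²·2.83² + 0.66²·4.493² + 2·0.11·0.34·0.66·2.83·4.493 = 10.3470 (%²).
σ_p = √10.3470 = 3.217%.
At 95%, z = 1.645.
VaR = 1.645 × 3.217% = 5.292%; on $25,000,000 that is $1,323,000.

$1,320,000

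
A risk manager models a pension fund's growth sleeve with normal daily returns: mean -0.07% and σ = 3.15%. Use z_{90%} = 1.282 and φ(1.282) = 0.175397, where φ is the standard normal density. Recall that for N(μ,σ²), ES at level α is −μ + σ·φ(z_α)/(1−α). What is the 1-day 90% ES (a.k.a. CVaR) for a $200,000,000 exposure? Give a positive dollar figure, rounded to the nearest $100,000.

Tail multiplier: φ(z)/(1−α) = 0.175397 / 0.1 = 1.754.
ES = −(-0.07%) + 3.15% × 1.754 = 5.595%.
On $200,000,000: 0.05595 × $200,000,000 = $11,190,000.

$11,200,000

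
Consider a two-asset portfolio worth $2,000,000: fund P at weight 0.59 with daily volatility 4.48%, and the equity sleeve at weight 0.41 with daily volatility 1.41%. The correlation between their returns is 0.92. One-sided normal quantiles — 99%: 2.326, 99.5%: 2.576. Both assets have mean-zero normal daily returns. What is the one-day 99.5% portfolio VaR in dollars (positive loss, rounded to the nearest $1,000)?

$164,000

σ_p² = 0.59²·4.48² + 0.41²·1.41² + 2·0.92·0.59·0.41·4.48·1.41 = 10.1323 (%²).
σ_p = √10.1323 = 3.183%.
VaR = 2.576 × 3.183% = 8.199%; on $2,000,000 that is $163,980.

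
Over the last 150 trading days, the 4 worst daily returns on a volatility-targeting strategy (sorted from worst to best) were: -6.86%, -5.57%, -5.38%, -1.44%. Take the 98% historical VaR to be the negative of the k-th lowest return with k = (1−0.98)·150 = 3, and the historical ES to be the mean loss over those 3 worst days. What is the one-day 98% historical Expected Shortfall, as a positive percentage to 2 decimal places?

The 3 worst returns sum to -17.81%.
ES = −(-17.81%) / 3 = 5.9366…% ≈ 5.94%.

5.94%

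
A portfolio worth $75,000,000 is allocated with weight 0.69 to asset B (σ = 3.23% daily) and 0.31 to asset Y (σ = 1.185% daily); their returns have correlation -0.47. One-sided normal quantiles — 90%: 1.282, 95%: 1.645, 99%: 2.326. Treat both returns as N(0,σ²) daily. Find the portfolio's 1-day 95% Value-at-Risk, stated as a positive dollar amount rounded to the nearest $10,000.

$2,570,000

σ_p² = 0.69²·3.23² + 0.31²·1.185² + 2·-0.47·0.69·0.31·3.23·1.185 = 4.3325 (%²).
σ_p = √4.3325 = 2.081%.
VaR = 1.645 × 2.081% = 3.423%; on $75,000,000 that is $2,567,250.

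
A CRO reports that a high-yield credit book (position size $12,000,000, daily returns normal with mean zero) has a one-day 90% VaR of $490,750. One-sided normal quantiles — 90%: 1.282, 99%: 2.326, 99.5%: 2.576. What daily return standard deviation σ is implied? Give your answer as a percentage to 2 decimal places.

3.19%

VaR as a fraction: $490,750 / $12,000,000 = 4.090%.
σ = VaR / z = 4.090% / 1.282 = 3.190%.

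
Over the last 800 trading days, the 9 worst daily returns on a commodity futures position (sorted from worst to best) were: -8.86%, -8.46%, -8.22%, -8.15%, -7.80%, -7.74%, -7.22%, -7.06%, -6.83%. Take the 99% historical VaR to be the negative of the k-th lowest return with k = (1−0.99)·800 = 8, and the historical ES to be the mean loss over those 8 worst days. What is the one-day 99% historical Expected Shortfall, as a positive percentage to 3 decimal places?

7.939%

The 8 worst returns sum to -63.51%.
ES = −(-63.51%) / 8 = 7.93875% ≈ 7.939%.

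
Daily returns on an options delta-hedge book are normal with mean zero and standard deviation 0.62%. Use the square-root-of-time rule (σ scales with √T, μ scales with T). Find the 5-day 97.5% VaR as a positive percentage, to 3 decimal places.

2.717%

At 97.5%, z = 1.960.
σ_{5d} = 0.62% × √5 = 1.386%.
VaR = 1.960 × 1.386% = 2.717%.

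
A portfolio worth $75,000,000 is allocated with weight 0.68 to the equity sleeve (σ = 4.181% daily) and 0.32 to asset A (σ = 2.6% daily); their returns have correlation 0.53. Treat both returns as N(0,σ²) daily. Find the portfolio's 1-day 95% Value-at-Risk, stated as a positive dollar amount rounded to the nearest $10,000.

$4,140,000

σ_p² = 0.68²·4.181² + 0.32²·2.6² + 2·0.53·0.68·0.32·4.181·2.6 = 11.2827 (%²).
σ_p = √11.2827 = 3.359%.
At 95%, z = 1.645.
VaR = 1.645 × 3.359% = 5.526%; on $75,000,000 that is $4,144,500.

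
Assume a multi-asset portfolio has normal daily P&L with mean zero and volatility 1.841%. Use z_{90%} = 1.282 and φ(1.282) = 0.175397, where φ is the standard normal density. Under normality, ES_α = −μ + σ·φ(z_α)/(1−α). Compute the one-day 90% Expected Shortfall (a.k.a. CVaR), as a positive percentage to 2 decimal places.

Tail multiplier: φ(z)/(1−α) = 0.175397 / 0.1 = 1.754.
ES = 1.841% × 1.754 = 3.229%.

3.23%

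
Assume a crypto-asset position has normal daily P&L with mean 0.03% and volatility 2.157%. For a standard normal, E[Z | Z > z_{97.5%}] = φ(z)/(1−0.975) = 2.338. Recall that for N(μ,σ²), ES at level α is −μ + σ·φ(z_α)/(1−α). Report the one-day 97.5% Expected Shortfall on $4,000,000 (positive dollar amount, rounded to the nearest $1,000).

$201,000

ES = −(0.03%) + 2.157% × 2.338 = 5.013%.
On $4,000,000: 0.05013 × $4,000,000 = $200,520.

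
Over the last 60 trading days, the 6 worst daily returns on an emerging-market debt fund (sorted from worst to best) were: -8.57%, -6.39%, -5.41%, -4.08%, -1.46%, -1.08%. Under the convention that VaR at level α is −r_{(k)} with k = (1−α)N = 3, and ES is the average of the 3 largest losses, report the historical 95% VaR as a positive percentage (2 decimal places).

k = 3; the 3rd lowest return is -5.41%, so VaR = 5.41%.

5.41%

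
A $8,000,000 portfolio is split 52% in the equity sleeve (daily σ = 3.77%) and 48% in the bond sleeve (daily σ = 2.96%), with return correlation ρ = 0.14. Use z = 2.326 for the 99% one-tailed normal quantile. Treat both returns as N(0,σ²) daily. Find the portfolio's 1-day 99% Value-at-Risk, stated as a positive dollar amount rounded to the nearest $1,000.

σ_p² = 0.52²·3.77² + 0.48²·2.96² + 2·0.14·0.52·0.48·3.77·2.96 = 6.6417 (%²).
σ_p = √6.6417 = 2.577%.
VaR = 2.326 × 2.577% = 5.994%; on $8,000,000 that is $479,520.

$480,000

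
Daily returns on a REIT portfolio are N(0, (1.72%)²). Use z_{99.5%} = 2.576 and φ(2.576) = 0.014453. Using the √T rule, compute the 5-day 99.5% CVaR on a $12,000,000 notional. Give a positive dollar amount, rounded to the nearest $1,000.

σ_{5d} = 1.72% × √5 = 3.846%.
ES multiplier = φ(z)/(1−α) = 0.014453/0.005 = 2.891.
ES = 3.846% × 2.891 = 11.119%; on $12,000,000: $1,334,280.

$1,334,000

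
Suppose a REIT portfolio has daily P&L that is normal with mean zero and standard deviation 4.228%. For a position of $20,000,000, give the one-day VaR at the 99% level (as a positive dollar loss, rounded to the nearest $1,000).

$1,967,000

At 99% one-sided, z = 2.326.
VaR = z·σ = 2.326 × 4.228% = 9.834%.
On $20,000,000: 0.09834 × $20,000,000 = $1,966,800.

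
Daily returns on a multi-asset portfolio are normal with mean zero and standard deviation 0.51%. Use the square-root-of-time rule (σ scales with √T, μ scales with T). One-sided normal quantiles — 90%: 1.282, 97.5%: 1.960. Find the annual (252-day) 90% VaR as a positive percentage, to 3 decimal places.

σ_{252d} = 0.51% × √252 = 8.096%.
VaR = 1.282 × 8.096% = 10.379%.

10.379%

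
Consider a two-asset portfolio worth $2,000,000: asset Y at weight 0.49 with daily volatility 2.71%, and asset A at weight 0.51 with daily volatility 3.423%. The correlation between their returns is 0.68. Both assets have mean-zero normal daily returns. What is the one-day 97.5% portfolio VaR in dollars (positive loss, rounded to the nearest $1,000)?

$111,000

σ_p² = 0.49²·2.71² + 0.51²·3.423² + 2·0.68·0.49·0.51·2.71·3.423 = 7.9636 (%²).
σ_p = √7.9636 = 2.822%.
At 97.5%, z = 1.960.
VaR = 1.960 × 2.822% = 5.531%; on $2,000,000 that is $110,620.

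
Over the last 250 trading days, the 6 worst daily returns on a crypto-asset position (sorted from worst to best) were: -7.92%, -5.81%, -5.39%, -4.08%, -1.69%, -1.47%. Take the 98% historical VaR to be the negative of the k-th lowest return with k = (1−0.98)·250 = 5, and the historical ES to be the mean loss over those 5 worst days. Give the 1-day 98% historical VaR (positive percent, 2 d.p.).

1.69%

k = 5; the 5th lowest return is -1.69%, so VaR = 1.69%.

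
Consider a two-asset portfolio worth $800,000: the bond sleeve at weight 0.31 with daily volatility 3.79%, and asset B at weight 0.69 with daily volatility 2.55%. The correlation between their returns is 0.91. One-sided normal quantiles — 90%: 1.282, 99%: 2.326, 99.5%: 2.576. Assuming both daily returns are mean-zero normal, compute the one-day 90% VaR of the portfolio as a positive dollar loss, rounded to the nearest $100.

$29,400

σ_p² = 0.31²·3.79² + 0.69²·2.55² + 2·0.91·0.31·0.69·3.79·2.55 = 8.2386 (%²).
σ_p = √8.2386 = 2.870%.
VaR = 1.282 × 2.870% = 3.679%; on $800,000 that is $29,432.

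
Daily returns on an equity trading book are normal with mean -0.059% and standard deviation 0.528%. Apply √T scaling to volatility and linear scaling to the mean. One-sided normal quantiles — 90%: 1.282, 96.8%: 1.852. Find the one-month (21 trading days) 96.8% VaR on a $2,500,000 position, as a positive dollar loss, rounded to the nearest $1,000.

$143,000

σ_{21d} = 0.528% × √21 = 2.420%; μ_{21d} = 21 × -0.059% = -1.239%.
VaR = −(-1.239%) + 1.852 × 2.420% = 5.721%.
On $2,500,000: 0.05721 × $2,500,000 = $143,025.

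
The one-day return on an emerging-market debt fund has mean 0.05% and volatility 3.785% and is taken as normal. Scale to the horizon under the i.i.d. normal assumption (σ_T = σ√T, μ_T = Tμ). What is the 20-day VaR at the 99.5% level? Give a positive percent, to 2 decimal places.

42.60%

At 99.5%, z = 2.576.
σ_{20d} = 3.785% × √20 = 16.927%; μ_{20d} = 20 × 0.05% = 1.000%.
VaR = −(1.000%) + 2.576 × 16.927% = 42.604%.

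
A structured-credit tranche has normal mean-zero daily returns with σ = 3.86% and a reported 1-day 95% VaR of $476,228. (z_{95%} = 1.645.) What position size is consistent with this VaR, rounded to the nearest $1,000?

VaR as a fraction of value: z·σ = 1.645 × 3.86% = 6.3497%.
Position = $476,228 / 0.063497 = $7,500,008.

$7,500,000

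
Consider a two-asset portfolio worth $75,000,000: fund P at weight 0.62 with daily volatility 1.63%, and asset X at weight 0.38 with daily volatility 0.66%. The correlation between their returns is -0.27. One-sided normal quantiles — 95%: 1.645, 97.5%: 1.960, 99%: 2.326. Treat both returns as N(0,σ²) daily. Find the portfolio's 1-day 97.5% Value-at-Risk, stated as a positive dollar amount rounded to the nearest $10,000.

$1,430,000

σ_p² = 0.62²·1.63² + 0.38²·0.66² + 2·-0.27·0.62·0.38·1.63·0.66 = 0.9473 (%²).
σ_p = √0.9473 = 0.973%.
VaR = 1.960 × 0.973% = 1.907%; on $75,000,000 that is $1,430,250.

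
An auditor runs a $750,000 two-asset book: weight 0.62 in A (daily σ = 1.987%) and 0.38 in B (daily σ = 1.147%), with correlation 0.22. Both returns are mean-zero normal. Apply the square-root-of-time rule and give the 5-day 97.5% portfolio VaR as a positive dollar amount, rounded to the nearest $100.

$45,800

σ_p = √(0.62²·1.987² + 0.38²·1.147² + 2·0.22·0.62·0.38·1.987·1.147) = 1.394%.
σ_{5d} = 1.394% × √5 = 3.117%.
z(97.5%) = 1.960.
VaR = 1.960 × 3.117% = 6.109%; on $750,000 that is $45,818.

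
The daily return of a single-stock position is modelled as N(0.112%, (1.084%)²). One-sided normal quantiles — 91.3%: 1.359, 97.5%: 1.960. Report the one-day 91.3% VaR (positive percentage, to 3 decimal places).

VaR = −μ + z·σ = −(0.112%) + 1.359 × 1.084% = 1.361%.

1.361%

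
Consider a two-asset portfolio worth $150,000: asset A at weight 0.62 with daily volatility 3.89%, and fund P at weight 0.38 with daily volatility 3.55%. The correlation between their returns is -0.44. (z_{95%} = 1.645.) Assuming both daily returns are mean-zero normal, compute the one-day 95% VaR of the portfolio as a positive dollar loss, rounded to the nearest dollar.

σ_p² = 0.62²·3.89² + 0.38²·3.55² + 2·-0.44·0.62·0.38·3.89·3.55 = 4.7735 (%²).
σ_p = √4.7735 = 2.185%.
VaR = 1.645 × 2.185% = 3.594%; on $150,000 that is $5,391.

$5,391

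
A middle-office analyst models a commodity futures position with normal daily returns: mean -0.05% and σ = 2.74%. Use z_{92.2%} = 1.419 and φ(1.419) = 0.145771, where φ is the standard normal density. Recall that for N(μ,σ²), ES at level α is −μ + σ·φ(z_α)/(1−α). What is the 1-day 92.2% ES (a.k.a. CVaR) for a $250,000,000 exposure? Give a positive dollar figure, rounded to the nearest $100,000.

Tail multiplier: φ(z)/(1−α) = 0.145771 / 0.078 = 1.869.
ES = −(-0.05%) + 2.74% × 1.869 = 5.171%.
On $250,000,000: 0.05171 × $250,000,000 = $12,927,500.

$12,900,000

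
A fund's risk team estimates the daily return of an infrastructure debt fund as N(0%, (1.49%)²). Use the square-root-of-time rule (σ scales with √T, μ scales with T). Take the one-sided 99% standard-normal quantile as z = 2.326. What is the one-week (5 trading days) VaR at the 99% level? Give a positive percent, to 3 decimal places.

σ_{5d} = 1.49% × √5 = 3.332%.
VaR = 2.326 × 3.332% = 7.750%.

7.750%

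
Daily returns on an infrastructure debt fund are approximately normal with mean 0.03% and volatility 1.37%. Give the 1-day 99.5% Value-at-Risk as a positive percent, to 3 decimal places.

At 99.5% one-sided, z = 2.576.
VaR = −μ + z·σ = −(0.03%) + 2.576 × 1.37% = 3.499%.

3.499%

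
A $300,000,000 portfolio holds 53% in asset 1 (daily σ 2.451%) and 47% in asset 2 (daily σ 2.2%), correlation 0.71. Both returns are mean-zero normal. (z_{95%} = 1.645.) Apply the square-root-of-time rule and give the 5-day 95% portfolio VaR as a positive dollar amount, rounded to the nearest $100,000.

σ_p = √(0.53²·2.451² + 0.47²·2.2² + 2·0.71·0.53·0.47·2.451·2.2) = 2.160%.
σ_{5d} = 2.160% × √5 = 4.830%.
VaR = 1.645 × 4.830% = 7.945%; on $300,000,000 that is $23,835,000.

$23,800,000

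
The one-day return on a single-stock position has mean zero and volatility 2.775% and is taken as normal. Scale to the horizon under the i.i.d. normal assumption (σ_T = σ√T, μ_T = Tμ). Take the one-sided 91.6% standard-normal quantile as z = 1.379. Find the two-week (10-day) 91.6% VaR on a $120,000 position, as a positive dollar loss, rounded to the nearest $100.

σ_{10d} = 2.775% × √10 = 8.775%.
VaR = 1.379 × 8.775% = 12.101%.
On $120,000: 0.12101 × $120,000 = $14,521.

$14,500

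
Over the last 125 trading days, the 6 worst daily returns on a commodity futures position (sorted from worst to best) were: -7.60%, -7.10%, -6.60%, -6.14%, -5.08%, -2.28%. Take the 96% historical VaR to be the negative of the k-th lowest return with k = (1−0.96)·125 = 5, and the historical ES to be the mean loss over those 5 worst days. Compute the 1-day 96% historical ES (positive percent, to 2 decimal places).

The 5 worst returns sum to -32.52%.
ES = −(-32.52%) / 5 = 6.504% ≈ 6.50%.

6.50%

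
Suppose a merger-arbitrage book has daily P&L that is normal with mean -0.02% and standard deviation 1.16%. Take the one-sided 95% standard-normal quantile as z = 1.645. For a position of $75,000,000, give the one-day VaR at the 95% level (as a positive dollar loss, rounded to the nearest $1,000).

VaR = −μ + z·σ = −(-0.02%) + 1.645 × 1.16% = 1.928%.
On $75,000,000: 0.01928 × $75,000,000 = $1,446,000.

$1,446,000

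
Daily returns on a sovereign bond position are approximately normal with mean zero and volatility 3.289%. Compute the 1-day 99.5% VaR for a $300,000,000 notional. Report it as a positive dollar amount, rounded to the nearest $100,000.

$25,400,000

At 99.5% one-sided, z = 2.576.
VaR = z·σ = 2.576 × 3.289% = 8.472%.
On $300,000,000: 0.08472 × $300,000,000 = $25,416,000.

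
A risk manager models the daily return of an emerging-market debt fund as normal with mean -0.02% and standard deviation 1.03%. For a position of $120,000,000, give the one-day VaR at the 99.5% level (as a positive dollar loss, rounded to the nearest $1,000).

$3,208,000

At 99.5% one-sided, z = 2.576.
VaR = −μ + z·σ = −(-0.02%) + 2.576 × 1.03% = 2.673%.
On $120,000,000: 0.02673 × $120,000,000 = $3,207,600.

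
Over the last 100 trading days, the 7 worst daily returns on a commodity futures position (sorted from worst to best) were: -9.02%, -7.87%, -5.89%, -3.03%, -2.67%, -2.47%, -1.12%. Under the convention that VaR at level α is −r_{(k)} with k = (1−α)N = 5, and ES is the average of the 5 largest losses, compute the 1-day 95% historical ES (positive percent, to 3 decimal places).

The 5 worst returns sum to -28.48%.
ES = −(-28.48%) / 5 = 5.696%.

5.696%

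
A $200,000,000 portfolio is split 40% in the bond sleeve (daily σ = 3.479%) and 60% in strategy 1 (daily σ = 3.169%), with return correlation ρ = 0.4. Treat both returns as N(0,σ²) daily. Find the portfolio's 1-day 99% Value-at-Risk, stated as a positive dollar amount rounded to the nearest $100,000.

$12,900,000

σ_p² = 0.4²·3.479² + 0.6²·3.169² + 2·0.4·0.4·0.6·3.479·3.169 = 7.6687 (%²).
σ_p = √7.6687 = 2.769%.
At 99%, z = 2.326.
VaR = 2.326 × 2.769% = 6.441%; on $200,000,000 that is $12,882,000.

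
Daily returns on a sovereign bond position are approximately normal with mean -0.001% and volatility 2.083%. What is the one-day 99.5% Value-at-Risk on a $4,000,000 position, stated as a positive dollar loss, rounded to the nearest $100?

$214,700

At 99.5% one-sided, z = 2.576.
VaR = −μ + z·σ = −(-0.001%) + 2.576 × 2.083% = 5.367%.
On $4,000,000: 0.05367 × $4,000,000 = $214,680.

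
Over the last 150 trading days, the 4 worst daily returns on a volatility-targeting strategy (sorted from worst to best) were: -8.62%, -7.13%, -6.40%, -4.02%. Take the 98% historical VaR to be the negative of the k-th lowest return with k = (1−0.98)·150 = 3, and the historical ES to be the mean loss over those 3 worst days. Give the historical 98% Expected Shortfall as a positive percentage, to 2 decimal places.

The 3 worst returns sum to -22.15%.
ES = −(-22.15%) / 3 = 7.3833…% ≈ 7.38%.

7.38%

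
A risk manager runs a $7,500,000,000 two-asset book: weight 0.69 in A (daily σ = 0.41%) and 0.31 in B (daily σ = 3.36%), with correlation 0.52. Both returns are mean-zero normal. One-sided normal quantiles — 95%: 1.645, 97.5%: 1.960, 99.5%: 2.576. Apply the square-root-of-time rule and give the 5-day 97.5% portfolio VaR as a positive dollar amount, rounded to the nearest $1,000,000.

σ_p = √(0.69²·0.41² + 0.31²·3.36² + 2·0.52·0.69·0.31·0.41·3.36) = 1.213%.
σ_{5d} = 1.213% × √5 = 2.712%.
VaR = 1.960 × 2.712% = 5.316%; on $7,500,000,000 that is $398,700,000.

$399,000,000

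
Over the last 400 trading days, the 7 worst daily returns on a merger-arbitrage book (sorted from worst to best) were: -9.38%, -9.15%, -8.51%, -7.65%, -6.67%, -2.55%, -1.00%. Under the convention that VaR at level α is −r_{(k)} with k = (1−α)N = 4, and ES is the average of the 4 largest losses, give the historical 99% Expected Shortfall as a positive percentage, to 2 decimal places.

8.67%

The 4 worst returns sum to -34.69%.
ES = −(-34.69%) / 4 = 8.6725% ≈ 8.67%.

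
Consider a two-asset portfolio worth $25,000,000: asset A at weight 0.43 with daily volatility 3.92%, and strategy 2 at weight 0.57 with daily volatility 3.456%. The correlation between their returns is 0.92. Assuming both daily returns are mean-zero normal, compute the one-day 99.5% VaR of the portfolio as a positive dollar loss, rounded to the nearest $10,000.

$2,310,000

σ_p² = 0.43²·3.92² + 0.57²·3.456² + 2·0.92·0.43·0.57·3.92·3.456 = 12.8315 (%²).
σ_p = √12.8315 = 3.582%.
At 99.5%, z = 2.576.
VaR = 2.576 × 3.582% = 9.227%; on $25,000,000 that is $2,306,750.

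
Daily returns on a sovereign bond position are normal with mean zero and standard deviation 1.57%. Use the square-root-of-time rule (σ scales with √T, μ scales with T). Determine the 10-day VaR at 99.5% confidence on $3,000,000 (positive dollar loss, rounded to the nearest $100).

$383,700

At 99.5%, z = 2.576.
σ_{10d} = 1.57% × √10 = 4.965%.
VaR = 2.576 × 4.965% = 12.790%.
On $3,000,000: 0.12790 × $3,000,000 = $383,700.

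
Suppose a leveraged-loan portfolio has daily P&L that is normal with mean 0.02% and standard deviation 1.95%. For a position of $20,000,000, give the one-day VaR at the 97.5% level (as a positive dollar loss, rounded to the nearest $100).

$760,400

At 97.5% one-sided, z = 1.960.
VaR = −μ + z·σ = −(0.02%) + 1.960 × 1.95% = 3.802%.
On $20,000,000: 0.03802 × $20,000,000 = $760,400.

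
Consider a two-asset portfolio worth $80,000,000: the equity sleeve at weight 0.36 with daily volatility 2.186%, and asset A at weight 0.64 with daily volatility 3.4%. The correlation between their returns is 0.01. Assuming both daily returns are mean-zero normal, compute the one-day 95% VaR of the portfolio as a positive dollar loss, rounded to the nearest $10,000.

σ_p² = 0.36²·2.186² + 0.64²·3.4² + 2·0.01·0.36·0.64·2.186·3.4 = 5.3885 (%²).
σ_p = √5.3885 = 2.321%.
At 95%, z = 1.645.
VaR = 1.645 × 2.321% = 3.818%; on $80,000,000 that is $3,054,400.

$3,050,000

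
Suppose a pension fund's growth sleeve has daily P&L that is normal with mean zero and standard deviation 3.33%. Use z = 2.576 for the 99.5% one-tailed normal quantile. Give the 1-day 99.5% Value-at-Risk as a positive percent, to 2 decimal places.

VaR = z·σ = 2.576 × 3.33% = 8.578%.

8.58%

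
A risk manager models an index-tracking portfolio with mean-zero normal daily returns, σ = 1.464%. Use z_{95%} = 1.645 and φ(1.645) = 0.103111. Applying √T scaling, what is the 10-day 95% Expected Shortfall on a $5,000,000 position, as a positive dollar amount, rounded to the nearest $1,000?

σ_{10d} = 1.464% × √10 = 4.630%.
ES multiplier = φ(z)/(1−α) = 0.103111/0.05 = 2.062.
ES = 4.630% × 2.062 = 9.547%; on $5,000,000: $477,350.

$477,000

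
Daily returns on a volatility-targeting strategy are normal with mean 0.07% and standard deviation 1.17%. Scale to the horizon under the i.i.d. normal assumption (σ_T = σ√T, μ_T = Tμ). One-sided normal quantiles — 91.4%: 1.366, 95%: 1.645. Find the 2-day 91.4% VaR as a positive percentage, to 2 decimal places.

σ_{2d} = 1.17% × √2 = 1.655%; μ_{2d} = 2 × 0.07% = 0.140%.
VaR = −(0.140%) + 1.366 × 1.655% = 2.121%.

2.12%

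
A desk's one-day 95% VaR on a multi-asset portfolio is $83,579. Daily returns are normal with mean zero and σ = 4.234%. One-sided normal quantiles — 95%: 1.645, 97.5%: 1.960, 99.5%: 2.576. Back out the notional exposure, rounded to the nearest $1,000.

$1,200,000

VaR as a fraction of value: z·σ = 1.645 × 4.234% = 6.96493%.
Position = $83,579 / 0.0696493 = $1,199,998.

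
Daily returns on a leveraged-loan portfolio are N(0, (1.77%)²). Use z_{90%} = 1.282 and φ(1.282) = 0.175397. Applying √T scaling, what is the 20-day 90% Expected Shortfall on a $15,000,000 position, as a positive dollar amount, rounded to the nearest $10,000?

σ_{20d} = 1.77% × √20 = 7.916%.
ES multiplier = φ(z)/(1−α) = 0.175397/0.1 = 1.754.
ES = 7.916% × 1.754 = 13.885%; on $15,000,000: $2,082,750.

$2,080,000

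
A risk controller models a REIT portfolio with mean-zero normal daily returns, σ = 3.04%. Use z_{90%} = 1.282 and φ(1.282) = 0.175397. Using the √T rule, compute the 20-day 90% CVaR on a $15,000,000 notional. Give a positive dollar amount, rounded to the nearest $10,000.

$3,580,000

σ_{20d} = 3.04% × √20 = 13.595%.
ES multiplier = φ(z)/(1−α) = 0.175397/0.1 = 1.754.
ES = 13.595% × 1.754 = 23.846%; on $15,000,000: $3,576,900.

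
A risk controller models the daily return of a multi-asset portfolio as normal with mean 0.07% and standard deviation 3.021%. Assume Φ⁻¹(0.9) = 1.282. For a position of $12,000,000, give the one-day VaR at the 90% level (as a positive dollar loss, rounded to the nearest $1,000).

VaR = −μ + z·σ = −(0.07%) + 1.282 × 3.021% = 3.803%.
On $12,000,000: 0.03803 × $12,000,000 = $456,360.

$456,000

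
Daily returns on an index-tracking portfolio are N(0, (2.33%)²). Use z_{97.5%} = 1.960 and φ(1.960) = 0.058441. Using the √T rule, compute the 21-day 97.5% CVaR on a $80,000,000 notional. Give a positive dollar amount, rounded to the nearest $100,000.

σ_{21d} = 2.33% × √21 = 10.677%.
ES multiplier = φ(z)/(1−α) = 0.058441/0.025 = 2.338.
ES = 10.677% × 2.338 = 24.963%; on $80,000,000: $19,970,400.

$20,000,000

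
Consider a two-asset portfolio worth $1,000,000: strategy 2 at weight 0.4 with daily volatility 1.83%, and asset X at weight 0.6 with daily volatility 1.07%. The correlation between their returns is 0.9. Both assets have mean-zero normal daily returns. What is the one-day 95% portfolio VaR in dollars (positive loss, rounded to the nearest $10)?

σ_p² = 0.4²·1.83² + 0.6²·1.07² + 2·0.9·0.4·0.6·1.83·1.07 = 1.7939 (%²).
σ_p = √1.7939 = 1.339%.
At 95%, z = 1.645.
VaR = 1.645 × 1.339% = 2.203%; on $1,000,000 that is $22,030.

$22,030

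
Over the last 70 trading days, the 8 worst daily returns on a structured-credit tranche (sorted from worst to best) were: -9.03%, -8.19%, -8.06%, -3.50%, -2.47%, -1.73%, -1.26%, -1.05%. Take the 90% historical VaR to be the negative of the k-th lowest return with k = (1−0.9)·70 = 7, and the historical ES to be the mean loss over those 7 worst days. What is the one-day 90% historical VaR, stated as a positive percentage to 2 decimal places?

1.26%

k = 7; the 7th lowest return is -1.26%, so VaR = 1.26%.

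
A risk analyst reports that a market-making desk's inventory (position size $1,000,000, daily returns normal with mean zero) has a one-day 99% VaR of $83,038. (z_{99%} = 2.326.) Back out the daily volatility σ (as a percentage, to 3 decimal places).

VaR as a fraction: $83,038 / $1,000,000 = 8.304%.
σ = VaR / z = 8.304% / 2.326 = 3.570%.

3.570%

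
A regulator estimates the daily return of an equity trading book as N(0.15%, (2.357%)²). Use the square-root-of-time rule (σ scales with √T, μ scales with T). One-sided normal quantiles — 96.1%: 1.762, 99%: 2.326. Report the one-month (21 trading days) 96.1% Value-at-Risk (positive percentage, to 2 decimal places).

σ_{21d} = 2.357% × √21 = 10.801%; μ_{21d} = 21 × 0.15% = 3.150%.
VaR = −(3.150%) + 1.762 × 10.801% = 15.881%.

15.88%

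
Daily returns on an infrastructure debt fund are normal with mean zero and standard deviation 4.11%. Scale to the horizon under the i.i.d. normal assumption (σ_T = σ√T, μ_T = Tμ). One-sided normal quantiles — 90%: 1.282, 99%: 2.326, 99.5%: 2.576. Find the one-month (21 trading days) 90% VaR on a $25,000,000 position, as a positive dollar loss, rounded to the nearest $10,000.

σ_{21d} = 4.11% × √21 = 18.834%.
VaR = 1.282 × 18.834% = 24.145%.
On $25,000,000: 0.24145 × $25,000,000 = $6,036,250.

$6,040,000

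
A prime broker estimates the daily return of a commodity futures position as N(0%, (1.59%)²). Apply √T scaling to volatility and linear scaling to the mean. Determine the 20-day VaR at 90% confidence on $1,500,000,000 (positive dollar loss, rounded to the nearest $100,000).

$136,700,000

At 90%, z = 1.282.
σ_{20d} = 1.59% × √20 = 7.111%.
VaR = 1.282 × 7.111% = 9.116%.
On $1,500,000,000: 0.09116 × $1,500,000,000 = $136,740,000.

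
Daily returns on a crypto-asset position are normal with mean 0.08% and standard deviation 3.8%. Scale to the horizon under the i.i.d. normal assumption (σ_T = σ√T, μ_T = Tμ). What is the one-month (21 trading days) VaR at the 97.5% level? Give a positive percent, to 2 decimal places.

32.45%

At 97.5%, z = 1.960.
σ_{21d} = 3.8% × √21 = 17.414%; μ_{21d} = 21 × 0.08% = 1.680%.
VaR = −(1.680%) + 1.960 × 17.414% = 32.451%.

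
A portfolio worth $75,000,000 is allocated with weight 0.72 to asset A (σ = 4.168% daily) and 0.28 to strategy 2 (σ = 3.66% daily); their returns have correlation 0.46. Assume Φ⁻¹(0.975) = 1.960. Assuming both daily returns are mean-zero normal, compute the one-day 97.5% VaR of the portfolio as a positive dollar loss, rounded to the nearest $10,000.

$5,280,000

σ_p² = 0.72²·4.168² + 0.28²·3.66² + 2·0.46·0.72·0.28·4.168·3.66 = 12.8853 (%²).
σ_p = √12.8853 = 3.590%.
VaR = 1.960 × 3.590% = 7.036%; on $75,000,000 that is $5,277,000.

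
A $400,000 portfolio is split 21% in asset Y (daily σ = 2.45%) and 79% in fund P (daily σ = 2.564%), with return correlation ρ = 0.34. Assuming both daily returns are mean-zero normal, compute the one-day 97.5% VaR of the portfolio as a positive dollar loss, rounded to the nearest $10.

σ_p² = 0.21²·2.45² + 0.79²·2.564² + 2·0.34·0.21·0.79·2.45·2.564 = 5.0763 (%²).
σ_p = √5.0763 = 2.253%.
At 97.5%, z = 1.960.
VaR = 1.960 × 2.253% = 4.416%; on $400,000 that is $17,664.

$17,660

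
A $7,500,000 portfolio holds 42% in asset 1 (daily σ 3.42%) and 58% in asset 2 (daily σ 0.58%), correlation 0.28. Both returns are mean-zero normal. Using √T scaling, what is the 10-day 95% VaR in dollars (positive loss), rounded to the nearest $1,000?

σ_p = √(0.42²·3.42² + 0.58²·0.58² + 2·0.28·0.42·0.58·3.42·0.58) = 1.564%.
σ_{10d} = 1.564% × √10 = 4.946%.
z(95%) = 1.645.
VaR = 1.645 × 4.946% = 8.136%; on $7,500,000 that is $610,200.

$610,000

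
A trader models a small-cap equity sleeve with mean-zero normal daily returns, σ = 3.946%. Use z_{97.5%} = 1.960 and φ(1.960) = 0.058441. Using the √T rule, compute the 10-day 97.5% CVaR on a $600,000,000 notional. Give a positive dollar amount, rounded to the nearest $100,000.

$175,000,000

σ_{10d} = 3.946% × √10 = 12.478%.
ES multiplier = φ(z)/(1−α) = 0.058441/0.025 = 2.338.
ES = 12.478% × 2.338 = 29.174%; on $600,000,000: $175,044,000.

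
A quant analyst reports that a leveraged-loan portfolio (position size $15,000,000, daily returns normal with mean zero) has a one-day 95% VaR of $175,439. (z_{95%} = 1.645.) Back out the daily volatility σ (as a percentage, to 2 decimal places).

0.71%

VaR as a fraction: $175,439 / $15,000,000 = 1.170%.
σ = VaR / z = 1.170% / 1.645 = 0.711%.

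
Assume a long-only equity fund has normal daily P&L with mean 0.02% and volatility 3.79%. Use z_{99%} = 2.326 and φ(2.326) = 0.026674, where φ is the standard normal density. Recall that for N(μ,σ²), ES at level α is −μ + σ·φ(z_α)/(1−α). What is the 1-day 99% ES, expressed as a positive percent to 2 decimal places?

10.09%

Tail multiplier: φ(z)/(1−α) = 0.026674 / 0.01 = 2.667.
ES = −(0.02%) + 3.79% × 2.667 = 10.088%.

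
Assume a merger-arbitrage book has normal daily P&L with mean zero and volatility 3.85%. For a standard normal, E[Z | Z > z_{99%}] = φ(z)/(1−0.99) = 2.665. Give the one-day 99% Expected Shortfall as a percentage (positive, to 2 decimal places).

10.26%

ES = 3.85% × 2.665 = 10.260%.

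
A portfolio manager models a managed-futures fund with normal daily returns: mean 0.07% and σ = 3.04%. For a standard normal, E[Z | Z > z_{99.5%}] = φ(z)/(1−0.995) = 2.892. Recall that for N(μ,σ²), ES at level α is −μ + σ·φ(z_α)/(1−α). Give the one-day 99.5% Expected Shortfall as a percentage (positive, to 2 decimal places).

8.72%

ES = −(0.07%) + 3.04% × 2.892 = 8.722%.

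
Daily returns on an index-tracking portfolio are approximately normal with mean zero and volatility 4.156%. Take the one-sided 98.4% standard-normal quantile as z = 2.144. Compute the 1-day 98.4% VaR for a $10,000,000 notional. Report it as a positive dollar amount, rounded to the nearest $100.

VaR = z·σ = 2.144 × 4.156% = 8.910%.
On $10,000,000: 0.08910 × $10,000,000 = $891,000.

$891,000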